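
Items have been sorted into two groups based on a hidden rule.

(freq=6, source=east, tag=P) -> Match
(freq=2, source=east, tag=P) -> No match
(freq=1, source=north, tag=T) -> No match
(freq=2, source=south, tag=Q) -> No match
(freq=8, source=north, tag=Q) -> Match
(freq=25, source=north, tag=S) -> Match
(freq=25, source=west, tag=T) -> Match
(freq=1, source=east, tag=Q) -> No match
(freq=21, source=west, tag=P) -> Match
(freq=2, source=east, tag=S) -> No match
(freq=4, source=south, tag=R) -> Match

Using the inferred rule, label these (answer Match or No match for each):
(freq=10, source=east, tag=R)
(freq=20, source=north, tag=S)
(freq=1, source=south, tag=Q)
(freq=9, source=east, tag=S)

The distinguishing property — freq ≥ 4 — holds for all the 'Match' cases and none of the 'No match' cases.
Match: (freq=10, source=east, tag=R), since freq = 10. Match: (freq=20, source=north, tag=S), since freq = 20. No match: (freq=1, source=south, tag=Q), since freq = 1. Match: (freq=9, source=east, tag=S), since freq = 9.

Match, Match, No match, Match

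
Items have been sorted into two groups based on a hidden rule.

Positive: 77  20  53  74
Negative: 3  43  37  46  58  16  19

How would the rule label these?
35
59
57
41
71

Positive, Positive, Negative, Positive, Positive

All 'Positive' examples share one property — ≡ 2 (mod 3) — and every 'Negative' example lacks it.
35 — 35 mod 3 = 2, hence Positive. 59 — 59 mod 3 = 2, hence Positive. 57 — 57 mod 3 = 0, hence Negative. 41 — 41 mod 3 = 2, hence Positive. 71 — 71 mod 3 = 2, hence Positive.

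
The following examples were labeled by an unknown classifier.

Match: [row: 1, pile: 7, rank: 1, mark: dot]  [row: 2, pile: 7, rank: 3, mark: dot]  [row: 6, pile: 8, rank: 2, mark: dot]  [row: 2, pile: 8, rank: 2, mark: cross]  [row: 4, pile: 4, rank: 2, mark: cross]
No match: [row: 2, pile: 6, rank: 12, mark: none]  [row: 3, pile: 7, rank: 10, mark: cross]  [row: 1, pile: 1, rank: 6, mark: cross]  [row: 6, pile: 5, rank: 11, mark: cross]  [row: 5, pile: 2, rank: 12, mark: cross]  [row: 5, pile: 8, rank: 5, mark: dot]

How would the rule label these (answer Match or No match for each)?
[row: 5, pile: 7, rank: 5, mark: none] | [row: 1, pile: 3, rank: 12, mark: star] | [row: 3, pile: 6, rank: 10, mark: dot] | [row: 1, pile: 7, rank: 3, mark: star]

Every 'Match' example satisfies: rank ≤ 3. None of the 'No match' examples do.
[row: 5, pile: 7, rank: 5, mark: none]: rank = 5, does not fit → No match.
[row: 1, pile: 3, rank: 12, mark: star]: rank = 12, does not fit → No match.
[row: 3, pile: 6, rank: 10, mark: dot]: rank = 10, does not fit → No match.
[row: 1, pile: 7, rank: 3, mark: star]: rank = 3, checks out → Match.

No match, No match, No match, Match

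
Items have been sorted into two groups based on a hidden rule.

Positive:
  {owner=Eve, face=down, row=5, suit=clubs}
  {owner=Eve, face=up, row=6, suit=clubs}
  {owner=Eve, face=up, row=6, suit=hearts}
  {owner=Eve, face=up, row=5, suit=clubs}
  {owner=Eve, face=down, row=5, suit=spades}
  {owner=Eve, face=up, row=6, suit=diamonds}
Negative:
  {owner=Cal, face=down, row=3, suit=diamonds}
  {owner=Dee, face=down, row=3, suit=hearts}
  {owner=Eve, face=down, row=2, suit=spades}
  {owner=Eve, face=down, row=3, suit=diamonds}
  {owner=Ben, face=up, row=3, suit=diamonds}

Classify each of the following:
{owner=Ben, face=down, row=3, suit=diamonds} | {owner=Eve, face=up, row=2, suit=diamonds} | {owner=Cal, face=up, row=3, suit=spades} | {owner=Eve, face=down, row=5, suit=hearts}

Negative, Negative, Negative, Positive

A rule that fits every label: row ≥ 5 — true of each 'Positive' example, false of each 'Negative' one.
{owner=Ben, face=down, row=3, suit=diamonds} → row = 3 → Negative. {owner=Eve, face=up, row=2, suit=diamonds} → row = 2 → Negative. {owner=Cal, face=up, row=3, suit=spades} → row = 3 → Negative. {owner=Eve, face=down, row=5, suit=hearts} → row = 5 → Positive.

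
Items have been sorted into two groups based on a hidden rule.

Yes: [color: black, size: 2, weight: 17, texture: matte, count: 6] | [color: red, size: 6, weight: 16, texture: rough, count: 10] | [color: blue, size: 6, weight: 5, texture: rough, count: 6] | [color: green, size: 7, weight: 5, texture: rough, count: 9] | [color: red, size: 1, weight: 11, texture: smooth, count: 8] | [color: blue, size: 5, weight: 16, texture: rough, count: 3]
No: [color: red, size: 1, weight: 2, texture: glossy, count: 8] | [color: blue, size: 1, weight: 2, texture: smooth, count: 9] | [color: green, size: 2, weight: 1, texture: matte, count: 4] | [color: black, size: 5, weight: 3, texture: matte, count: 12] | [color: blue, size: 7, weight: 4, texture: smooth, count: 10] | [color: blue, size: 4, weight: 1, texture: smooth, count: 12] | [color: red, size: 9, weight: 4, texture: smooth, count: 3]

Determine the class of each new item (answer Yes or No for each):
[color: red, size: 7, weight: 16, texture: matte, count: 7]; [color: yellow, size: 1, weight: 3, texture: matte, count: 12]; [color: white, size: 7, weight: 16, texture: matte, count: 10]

Yes, No, Yes

The pattern is that an item is 'Yes' exactly when: weight ≥ 5.
[color: red, size: 7, weight: 16, texture: matte, count: 7]: weight = 16, matches → Yes.
[color: yellow, size: 1, weight: 3, texture: matte, count: 12]: weight = 3, doesn't qualify → No.
[color: white, size: 7, weight: 16, texture: matte, count: 10]: weight = 16, matches → Yes.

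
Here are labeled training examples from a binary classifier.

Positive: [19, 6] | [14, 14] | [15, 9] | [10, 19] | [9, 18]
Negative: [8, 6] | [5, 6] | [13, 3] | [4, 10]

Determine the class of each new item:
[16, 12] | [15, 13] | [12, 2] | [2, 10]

Positive, Positive, Negative, Negative

The rule appears to be: sum ≥ 24.
[16, 12]: 16+12 = 28 — qualifies, so Positive. [15, 13]: 15+13 = 28 — qualifies, so Positive. [12, 2]: 12+2 = 14 — fails the rule, so Negative. [2, 10]: 2+10 = 12 — fails the rule, so Negative.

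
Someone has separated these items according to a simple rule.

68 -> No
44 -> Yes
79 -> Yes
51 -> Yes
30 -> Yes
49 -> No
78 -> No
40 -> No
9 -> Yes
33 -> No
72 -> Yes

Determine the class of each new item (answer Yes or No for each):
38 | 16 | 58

One predicate separates the groups cleanly: ≡ 2 (mod 7).

No, Yes, Yes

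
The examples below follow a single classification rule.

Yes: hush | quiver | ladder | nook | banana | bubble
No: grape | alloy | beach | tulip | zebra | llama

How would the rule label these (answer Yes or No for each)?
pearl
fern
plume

The pattern is that an item is 'Yes' exactly when: even length.
pearl — length 5, hence No.
fern — length 4, hence Yes.
plume — length 5, hence No.

No, Yes, No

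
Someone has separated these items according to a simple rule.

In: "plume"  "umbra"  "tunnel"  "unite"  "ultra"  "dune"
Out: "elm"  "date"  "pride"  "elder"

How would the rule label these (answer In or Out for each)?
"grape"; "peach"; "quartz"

Out, Out, In

The distinguishing property — contains 'u' — holds for all the 'In' cases and none of the 'Out' cases.
Out: "grape", since no 'u'.
Out: "peach", since no 'u'.
In: "quartz", since has 'u'.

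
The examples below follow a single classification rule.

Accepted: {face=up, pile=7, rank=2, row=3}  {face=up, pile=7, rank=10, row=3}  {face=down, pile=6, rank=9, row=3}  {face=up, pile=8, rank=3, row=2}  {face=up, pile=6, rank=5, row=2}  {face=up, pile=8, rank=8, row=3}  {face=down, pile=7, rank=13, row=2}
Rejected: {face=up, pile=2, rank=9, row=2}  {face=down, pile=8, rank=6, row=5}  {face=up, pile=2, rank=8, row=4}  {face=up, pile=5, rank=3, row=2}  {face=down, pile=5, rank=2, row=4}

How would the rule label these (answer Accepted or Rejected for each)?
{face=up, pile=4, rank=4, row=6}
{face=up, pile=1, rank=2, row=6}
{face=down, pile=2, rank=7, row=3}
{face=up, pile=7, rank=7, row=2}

Rejected, Rejected, Rejected, Accepted

The rule appears to be: pile ≥ 6 AND row ≤ 3.
{face=up, pile=4, rank=4, row=6} — pile = 4, row = 6, hence Rejected.
{face=up, pile=1, rank=2, row=6} — pile = 1, row = 6, hence Rejected.
{face=down, pile=2, rank=7, row=3} — pile = 2, row = 3, hence Rejected.
{face=up, pile=7, rank=7, row=2} — pile = 7, row = 2, hence Accepted.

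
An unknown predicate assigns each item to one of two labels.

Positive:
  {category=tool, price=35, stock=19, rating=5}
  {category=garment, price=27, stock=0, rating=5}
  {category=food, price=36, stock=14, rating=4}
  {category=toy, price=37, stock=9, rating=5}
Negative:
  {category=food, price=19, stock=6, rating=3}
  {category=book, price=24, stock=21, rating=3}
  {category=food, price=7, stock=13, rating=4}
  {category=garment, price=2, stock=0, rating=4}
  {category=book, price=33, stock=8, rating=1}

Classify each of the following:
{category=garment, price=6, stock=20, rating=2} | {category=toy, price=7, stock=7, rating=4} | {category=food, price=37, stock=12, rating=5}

The simplest hypothesis consistent with all the labels is: price ≥ 19 AND rating ≥ 4.
{category=garment, price=6, stock=20, rating=2} — price = 6, rating = 2, hence Negative.
{category=toy, price=7, stock=7, rating=4} — price = 7, rating = 4, hence Negative.
{category=food, price=37, stock=12, rating=5} — price = 37, rating = 5, hence Positive.

Negative, Negative, Positive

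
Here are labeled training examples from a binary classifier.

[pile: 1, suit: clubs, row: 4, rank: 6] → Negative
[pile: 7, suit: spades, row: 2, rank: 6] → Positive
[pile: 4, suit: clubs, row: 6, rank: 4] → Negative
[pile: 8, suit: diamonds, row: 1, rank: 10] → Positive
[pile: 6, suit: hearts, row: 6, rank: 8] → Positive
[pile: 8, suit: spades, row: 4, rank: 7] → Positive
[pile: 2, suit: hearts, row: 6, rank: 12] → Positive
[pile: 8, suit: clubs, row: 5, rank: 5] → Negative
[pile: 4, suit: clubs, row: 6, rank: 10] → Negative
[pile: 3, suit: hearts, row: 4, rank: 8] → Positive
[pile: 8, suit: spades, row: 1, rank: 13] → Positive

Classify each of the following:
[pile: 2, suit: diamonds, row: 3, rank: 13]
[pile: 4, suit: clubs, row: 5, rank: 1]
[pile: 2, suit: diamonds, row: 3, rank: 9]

Every 'Positive' example satisfies: suit is not clubs. None of the 'Negative' examples do.
[pile: 2, suit: diamonds, row: 3, rank: 13] → suit is diamonds → Positive.
[pile: 4, suit: clubs, row: 5, rank: 1] → suit is clubs → Negative.
[pile: 2, suit: diamonds, row: 3, rank: 9] → suit is diamonds → Positive.

Positive, Negative, Positive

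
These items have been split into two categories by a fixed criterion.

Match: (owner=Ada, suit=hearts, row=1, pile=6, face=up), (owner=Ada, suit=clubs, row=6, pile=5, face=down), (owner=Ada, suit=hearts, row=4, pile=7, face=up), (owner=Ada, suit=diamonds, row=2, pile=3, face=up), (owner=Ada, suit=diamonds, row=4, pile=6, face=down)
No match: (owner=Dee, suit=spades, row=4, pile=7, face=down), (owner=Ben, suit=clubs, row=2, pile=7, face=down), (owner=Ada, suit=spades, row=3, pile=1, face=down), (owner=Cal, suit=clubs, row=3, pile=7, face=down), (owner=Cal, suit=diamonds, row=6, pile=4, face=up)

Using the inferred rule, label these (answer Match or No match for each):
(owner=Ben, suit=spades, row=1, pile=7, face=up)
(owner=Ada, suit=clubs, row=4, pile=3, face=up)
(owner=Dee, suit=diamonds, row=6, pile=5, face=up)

No match, Match, No match

The classifier is using: owner is Ada AND pile ≥ 3.
(owner=Ben, suit=spades, row=1, pile=7, face=up): No match (owner is Ben, pile = 7). (owner=Ada, suit=clubs, row=4, pile=3, face=up): Match (owner is Ada, pile = 3). (owner=Dee, suit=diamonds, row=6, pile=5, face=up): No match (owner is Dee, pile = 5).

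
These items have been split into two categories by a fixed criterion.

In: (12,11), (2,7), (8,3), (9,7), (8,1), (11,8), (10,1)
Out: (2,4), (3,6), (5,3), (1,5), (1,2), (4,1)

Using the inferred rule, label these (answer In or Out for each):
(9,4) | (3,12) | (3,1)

A rule that fits every label: max ≥ 7 — true of each 'In' example, false of each 'Out' one.

In, In, Out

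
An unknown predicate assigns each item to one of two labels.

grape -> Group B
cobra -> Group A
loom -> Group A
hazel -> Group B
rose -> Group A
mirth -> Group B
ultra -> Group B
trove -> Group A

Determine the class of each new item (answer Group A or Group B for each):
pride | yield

Group B, Group B

One predicate separates the groups cleanly: contains 'o'.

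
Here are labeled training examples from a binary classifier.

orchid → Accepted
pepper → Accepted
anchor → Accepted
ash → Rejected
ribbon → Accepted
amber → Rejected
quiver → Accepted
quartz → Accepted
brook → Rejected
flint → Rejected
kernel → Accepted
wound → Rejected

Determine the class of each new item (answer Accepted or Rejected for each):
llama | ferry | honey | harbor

A rule that fits every label: even length — true of each 'Accepted' example, false of each 'Rejected' one.
llama — length 5, hence Rejected.
ferry — length 5, hence Rejected.
honey — length 5, hence Rejected.
harbor — length 6, hence Accepted.

Rejected, Rejected, Rejected, Accepted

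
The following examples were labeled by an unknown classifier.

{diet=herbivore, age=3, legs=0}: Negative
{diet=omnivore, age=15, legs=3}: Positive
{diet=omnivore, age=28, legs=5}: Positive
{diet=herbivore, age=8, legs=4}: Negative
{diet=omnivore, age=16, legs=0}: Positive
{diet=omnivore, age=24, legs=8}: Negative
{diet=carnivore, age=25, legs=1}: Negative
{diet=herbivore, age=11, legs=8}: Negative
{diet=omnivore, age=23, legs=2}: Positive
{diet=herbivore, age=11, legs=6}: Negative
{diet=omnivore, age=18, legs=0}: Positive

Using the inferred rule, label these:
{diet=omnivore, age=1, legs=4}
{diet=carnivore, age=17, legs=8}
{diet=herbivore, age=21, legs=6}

Rule: diet is omnivore AND legs ≤ 5. This holds for each 'Positive' example and fails for each 'Negative' one.

Positive, Negative, Negative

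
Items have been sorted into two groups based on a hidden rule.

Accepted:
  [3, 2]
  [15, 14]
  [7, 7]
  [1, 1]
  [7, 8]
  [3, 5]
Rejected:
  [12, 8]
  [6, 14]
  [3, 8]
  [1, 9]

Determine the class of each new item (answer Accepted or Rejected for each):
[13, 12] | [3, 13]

The simplest hypothesis consistent with all the labels is: |first − second| ≤ 2.
[13, 12] — |13−12| = 1, hence Accepted.
[3, 13] — |3−13| = 10, hence Rejected.

Accepted, Rejected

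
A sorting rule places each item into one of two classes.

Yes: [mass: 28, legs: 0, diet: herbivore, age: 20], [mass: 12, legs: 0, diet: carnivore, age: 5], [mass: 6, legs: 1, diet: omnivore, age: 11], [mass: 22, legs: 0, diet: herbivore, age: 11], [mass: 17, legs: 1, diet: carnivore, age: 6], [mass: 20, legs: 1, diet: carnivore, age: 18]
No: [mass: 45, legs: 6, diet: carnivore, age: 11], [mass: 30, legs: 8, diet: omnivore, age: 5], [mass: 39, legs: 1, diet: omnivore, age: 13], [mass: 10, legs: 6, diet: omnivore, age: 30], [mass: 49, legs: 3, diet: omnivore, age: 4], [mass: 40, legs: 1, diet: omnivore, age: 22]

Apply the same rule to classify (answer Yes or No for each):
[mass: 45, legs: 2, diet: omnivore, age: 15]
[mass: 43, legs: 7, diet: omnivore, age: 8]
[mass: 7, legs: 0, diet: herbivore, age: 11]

A rule that fits every label: age ≤ 20 AND mass ≤ 28 — true of each 'Yes' example, false of each 'No' one.
[mass: 45, legs: 2, diet: omnivore, age: 15] → age = 15, mass = 45 → No.
[mass: 43, legs: 7, diet: omnivore, age: 8] → age = 8, mass = 43 → No.
[mass: 7, legs: 0, diet: herbivore, age: 11] → age = 11, mass = 7 → Yes.

No, No, Yes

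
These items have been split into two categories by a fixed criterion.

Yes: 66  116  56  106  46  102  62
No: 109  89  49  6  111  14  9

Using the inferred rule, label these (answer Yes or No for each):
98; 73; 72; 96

Yes, No, Yes, Yes

The simplest hypothesis consistent with all the labels is: even AND at least 46.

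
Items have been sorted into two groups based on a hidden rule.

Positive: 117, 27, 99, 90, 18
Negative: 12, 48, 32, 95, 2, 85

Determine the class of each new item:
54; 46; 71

Looking at the examples, the only property every 'Positive' case has and every 'Negative' case lacks is: multiple of 9.
54: Positive (54 = 9·6).
46: Negative (46 = 9·5 + 1).
71: Negative (71 = 9·7 + 8).

Positive, Negative, Negative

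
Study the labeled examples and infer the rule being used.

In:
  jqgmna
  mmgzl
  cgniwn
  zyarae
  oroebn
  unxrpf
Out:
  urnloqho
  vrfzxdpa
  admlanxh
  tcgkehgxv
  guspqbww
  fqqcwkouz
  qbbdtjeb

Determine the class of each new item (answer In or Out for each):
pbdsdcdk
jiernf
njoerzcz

One predicate separates the groups cleanly: length ≤ 6.
Out: pbdsdcdk, since length 8. In: jiernf, since length 6. Out: njoerzcz, since length 8.

Out, In, Out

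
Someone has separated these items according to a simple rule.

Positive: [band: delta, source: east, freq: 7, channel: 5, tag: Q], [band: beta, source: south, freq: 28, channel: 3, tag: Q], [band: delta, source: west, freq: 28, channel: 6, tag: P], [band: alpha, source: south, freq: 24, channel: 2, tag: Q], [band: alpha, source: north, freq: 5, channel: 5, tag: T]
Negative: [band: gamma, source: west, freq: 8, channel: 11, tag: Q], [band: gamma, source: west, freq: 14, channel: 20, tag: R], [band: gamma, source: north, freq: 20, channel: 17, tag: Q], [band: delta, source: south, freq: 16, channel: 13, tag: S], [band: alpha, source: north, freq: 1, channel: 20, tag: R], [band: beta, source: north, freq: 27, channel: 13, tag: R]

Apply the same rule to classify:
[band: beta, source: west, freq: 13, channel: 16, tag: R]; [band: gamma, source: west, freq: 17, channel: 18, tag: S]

Negative, Negative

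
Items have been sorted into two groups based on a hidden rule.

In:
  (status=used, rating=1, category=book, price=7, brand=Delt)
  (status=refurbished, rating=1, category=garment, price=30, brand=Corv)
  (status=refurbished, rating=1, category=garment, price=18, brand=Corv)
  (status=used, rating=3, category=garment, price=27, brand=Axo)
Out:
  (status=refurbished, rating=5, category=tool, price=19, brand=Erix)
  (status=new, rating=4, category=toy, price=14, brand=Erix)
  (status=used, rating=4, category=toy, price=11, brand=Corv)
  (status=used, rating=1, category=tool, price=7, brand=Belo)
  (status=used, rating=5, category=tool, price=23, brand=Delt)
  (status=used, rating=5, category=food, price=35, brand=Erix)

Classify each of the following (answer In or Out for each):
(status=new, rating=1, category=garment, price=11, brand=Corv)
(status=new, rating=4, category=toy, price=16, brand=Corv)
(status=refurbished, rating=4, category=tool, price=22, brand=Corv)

'In' ⟺ category is book OR category is garment.

In, Out, Out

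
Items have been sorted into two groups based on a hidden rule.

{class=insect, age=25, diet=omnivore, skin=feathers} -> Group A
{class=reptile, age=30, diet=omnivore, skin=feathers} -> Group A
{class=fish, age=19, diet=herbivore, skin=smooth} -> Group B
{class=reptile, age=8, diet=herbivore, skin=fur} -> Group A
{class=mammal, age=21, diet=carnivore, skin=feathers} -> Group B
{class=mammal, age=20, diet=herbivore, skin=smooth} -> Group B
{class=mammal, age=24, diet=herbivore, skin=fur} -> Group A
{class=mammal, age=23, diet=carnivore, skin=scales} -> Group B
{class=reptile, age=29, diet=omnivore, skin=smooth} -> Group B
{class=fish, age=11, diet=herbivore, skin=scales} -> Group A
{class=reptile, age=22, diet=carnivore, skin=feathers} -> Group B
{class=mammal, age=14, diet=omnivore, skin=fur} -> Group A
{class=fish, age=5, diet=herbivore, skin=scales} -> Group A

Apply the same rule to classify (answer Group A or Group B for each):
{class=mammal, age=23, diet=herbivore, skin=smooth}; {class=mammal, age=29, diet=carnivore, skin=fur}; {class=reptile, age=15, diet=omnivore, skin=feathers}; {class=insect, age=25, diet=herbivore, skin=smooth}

A rule that fits every label: skin is not smooth AND diet is not carnivore — true of each 'Group A' example, false of each 'Group B' one.
Group B: {class=mammal, age=23, diet=herbivore, skin=smooth}, since skin is smooth, diet is herbivore. Group B: {class=mammal, age=29, diet=carnivore, skin=fur}, since skin is fur, diet is carnivore. Group A: {class=reptile, age=15, diet=omnivore, skin=feathers}, since skin is feathers, diet is omnivore. Group B: {class=insect, age=25, diet=herbivore, skin=smooth}, since skin is smooth, diet is herbivore.

Group B, Group B, Group A, Group B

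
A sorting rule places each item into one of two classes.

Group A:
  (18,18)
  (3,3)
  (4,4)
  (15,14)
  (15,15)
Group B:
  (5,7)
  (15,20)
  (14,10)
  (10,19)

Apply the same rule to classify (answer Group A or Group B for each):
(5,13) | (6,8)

Group B, Group B

Every 'Group A' example satisfies: |first − second| ≤ 1. None of the 'Group B' examples do.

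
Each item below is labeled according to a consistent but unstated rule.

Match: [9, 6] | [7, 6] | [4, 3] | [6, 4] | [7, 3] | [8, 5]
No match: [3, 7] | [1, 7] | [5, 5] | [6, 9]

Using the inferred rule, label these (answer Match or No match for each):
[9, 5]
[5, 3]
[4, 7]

Comparing the two groups points to one rule — first > second.

Match, Match, No match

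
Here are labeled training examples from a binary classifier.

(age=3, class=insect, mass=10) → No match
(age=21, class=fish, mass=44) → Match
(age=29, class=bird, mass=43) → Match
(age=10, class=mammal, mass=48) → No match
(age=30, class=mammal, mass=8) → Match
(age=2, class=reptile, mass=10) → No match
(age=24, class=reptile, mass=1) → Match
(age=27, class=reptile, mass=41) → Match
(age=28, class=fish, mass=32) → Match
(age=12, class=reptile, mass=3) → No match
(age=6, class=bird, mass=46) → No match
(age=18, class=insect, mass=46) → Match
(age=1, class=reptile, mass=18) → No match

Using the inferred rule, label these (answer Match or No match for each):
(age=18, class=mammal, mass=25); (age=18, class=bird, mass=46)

Match, Match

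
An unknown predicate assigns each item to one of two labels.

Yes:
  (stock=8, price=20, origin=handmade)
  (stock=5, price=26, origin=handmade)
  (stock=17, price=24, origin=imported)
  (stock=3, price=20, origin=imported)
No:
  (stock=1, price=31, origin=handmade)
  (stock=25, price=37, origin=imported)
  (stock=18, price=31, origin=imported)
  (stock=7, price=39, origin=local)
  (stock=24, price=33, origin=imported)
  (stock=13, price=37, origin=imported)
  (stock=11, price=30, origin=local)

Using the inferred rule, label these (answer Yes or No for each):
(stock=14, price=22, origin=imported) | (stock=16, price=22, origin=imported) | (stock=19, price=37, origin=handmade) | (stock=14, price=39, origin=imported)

Yes, Yes, No, No

Every 'Yes' example satisfies: price ≤ 26. None of the 'No' examples do.
Yes: (stock=14, price=22, origin=imported), since price = 22. Yes: (stock=16, price=22, origin=imported), since price = 22. No: (stock=19, price=37, origin=handmade), since price = 37. No: (stock=14, price=39, origin=imported), since price = 39.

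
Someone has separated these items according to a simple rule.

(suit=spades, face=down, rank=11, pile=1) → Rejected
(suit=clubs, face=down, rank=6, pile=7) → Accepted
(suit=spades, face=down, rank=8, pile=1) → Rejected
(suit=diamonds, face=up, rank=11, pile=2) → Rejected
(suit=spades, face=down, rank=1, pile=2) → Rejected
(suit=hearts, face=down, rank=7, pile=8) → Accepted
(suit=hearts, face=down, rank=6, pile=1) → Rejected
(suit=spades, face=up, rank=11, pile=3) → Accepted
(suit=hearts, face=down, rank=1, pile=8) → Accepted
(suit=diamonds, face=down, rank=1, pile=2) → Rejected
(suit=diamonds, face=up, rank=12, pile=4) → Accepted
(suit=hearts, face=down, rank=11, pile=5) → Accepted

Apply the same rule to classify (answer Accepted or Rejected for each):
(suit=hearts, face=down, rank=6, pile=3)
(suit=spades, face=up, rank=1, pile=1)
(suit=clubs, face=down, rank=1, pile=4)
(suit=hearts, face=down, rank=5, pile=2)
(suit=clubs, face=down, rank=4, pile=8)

Accepted, Rejected, Accepted, Rejected, Accepted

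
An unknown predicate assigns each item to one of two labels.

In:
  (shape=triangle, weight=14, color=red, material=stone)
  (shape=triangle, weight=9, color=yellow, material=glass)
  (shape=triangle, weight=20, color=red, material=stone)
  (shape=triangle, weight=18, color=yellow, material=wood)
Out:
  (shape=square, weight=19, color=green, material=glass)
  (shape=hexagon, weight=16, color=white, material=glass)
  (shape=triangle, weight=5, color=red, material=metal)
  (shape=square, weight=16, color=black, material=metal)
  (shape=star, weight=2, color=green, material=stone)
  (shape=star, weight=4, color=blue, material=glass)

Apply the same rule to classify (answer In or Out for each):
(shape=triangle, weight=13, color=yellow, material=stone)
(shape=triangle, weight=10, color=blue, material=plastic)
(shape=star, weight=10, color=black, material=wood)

In, In, Out

The rule appears to be: shape is triangle AND weight ≥ 9.
(shape=triangle, weight=13, color=yellow, material=stone): shape is triangle, weight = 13, has this property → In. (shape=triangle, weight=10, color=blue, material=plastic): shape is triangle, weight = 10, has this property → In. (shape=star, weight=10, color=black, material=wood): shape is star, weight = 10, does not pass → Out.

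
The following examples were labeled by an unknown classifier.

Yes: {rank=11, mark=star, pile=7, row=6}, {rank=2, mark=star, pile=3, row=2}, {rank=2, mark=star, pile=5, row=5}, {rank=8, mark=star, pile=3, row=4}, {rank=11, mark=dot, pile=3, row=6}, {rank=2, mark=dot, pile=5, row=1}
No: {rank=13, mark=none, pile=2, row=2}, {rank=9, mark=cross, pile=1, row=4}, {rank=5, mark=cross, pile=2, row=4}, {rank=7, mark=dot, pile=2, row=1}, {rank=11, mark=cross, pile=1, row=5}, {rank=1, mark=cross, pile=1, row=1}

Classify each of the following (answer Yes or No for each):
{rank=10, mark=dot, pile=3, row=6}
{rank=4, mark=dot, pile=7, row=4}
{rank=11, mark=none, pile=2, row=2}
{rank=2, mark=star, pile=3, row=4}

The distinguishing property — pile ≥ 3 — holds for all the 'Yes' cases and none of the 'No' cases.

Yes, Yes, No, Yes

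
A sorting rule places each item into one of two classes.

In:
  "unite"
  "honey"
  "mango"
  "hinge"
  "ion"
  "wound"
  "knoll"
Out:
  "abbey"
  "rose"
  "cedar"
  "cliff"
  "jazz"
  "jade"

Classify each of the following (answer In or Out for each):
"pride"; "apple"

Out, Out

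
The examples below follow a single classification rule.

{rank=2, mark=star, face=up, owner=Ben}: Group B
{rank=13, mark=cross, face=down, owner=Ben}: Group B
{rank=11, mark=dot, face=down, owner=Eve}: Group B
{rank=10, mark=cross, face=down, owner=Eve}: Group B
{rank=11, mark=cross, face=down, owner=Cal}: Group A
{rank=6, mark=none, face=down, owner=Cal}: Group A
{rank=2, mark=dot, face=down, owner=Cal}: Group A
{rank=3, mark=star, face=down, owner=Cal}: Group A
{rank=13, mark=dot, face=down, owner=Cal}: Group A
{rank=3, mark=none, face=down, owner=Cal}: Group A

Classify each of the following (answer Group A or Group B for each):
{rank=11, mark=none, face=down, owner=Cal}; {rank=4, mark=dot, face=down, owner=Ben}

The distinguishing property — owner is Cal — holds for all the 'Group A' cases and none of the 'Group B' cases.
{rank=11, mark=none, face=down, owner=Cal}: Group A (owner is Cal). {rank=4, mark=dot, face=down, owner=Ben}: Group B (owner is Ben).

Group A, Group B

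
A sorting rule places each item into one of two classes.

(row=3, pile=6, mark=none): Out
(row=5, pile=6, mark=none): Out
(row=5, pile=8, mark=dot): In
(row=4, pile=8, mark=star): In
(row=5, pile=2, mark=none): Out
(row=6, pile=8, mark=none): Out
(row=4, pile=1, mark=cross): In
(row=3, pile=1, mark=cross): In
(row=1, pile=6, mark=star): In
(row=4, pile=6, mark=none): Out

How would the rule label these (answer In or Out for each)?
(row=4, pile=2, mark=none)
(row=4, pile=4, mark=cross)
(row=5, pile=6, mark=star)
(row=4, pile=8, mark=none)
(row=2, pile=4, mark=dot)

Out, In, In, Out, In

'In' ⟺ mark is not none.
(row=4, pile=2, mark=none): mark is none — does not pass, so Out.
(row=4, pile=4, mark=cross): mark is cross — matches, so In.
(row=5, pile=6, mark=star): mark is star — matches, so In.
(row=4, pile=8, mark=none): mark is none — does not pass, so Out.
(row=2, pile=4, mark=dot): mark is dot — matches, so In.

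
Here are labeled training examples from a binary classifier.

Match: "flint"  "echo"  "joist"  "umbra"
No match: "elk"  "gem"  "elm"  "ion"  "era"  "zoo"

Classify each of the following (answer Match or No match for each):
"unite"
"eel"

Match, No match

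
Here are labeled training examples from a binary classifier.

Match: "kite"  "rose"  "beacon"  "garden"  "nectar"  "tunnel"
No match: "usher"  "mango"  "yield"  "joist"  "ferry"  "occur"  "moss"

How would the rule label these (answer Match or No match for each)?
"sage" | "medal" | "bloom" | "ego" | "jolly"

Match, No match, No match, No match, No match

The common property of the 'Match' items is: even length AND contains 'e'. No 'No match' item has it.
"sage" — length 4, has 'e', hence Match.
"medal" — length 5, has 'e', hence No match.
"bloom" — length 5, no 'e', hence No match.
"ego" — length 3, has 'e', hence No match.
"jolly" — length 5, no 'e', hence No match.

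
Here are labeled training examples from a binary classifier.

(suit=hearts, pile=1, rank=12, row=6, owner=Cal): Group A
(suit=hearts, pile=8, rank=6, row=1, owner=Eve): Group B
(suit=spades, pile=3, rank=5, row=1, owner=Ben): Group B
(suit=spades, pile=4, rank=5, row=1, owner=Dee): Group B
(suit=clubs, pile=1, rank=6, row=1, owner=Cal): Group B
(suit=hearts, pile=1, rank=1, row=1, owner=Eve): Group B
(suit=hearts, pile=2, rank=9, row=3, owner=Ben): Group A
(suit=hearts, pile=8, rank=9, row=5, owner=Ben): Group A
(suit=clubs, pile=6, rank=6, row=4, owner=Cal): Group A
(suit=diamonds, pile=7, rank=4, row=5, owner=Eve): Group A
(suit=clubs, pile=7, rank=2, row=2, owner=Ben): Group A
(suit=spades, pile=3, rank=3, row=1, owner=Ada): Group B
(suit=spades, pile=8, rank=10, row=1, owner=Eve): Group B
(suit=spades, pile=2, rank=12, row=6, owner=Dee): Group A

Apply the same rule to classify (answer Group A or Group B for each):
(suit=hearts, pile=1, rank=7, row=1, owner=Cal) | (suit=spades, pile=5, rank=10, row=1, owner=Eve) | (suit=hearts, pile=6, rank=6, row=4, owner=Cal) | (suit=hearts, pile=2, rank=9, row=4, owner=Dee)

The classifier is using: row ≥ 2.
(suit=hearts, pile=1, rank=7, row=1, owner=Cal) → row = 1 → Group B. (suit=spades, pile=5, rank=10, row=1, owner=Eve) → row = 1 → Group B. (suit=hearts, pile=6, rank=6, row=4, owner=Cal) → row = 4 → Group A. (suit=hearts, pile=2, rank=9, row=4, owner=Dee) → row = 4 → Group A.

Group B, Group B, Group A, Group A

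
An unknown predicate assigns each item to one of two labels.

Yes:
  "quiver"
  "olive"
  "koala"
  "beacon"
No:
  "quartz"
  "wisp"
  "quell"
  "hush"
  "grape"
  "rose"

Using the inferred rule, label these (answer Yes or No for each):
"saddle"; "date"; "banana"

No, No, Yes

The simplest hypothesis consistent with all the labels is: has ≥ 3 vowels.
"saddle" → 2 vowels → No.
"date" → 2 vowels → No.
"banana" → 3 vowels → Yes.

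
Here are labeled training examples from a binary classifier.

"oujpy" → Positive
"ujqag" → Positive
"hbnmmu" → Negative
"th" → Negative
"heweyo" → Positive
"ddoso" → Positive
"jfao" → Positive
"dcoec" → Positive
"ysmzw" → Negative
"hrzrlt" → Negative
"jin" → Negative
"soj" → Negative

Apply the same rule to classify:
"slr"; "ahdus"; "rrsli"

Negative, Positive, Negative

The pattern is that an item is 'Positive' exactly when: has ≥ 2 vowels.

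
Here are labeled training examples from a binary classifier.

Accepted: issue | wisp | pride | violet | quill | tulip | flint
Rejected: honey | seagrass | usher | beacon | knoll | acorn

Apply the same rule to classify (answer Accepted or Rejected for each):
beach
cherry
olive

Rule: contains 'i'. This holds for each 'Accepted' example and fails for each 'Rejected' one.

Rejected, Rejected, Accepted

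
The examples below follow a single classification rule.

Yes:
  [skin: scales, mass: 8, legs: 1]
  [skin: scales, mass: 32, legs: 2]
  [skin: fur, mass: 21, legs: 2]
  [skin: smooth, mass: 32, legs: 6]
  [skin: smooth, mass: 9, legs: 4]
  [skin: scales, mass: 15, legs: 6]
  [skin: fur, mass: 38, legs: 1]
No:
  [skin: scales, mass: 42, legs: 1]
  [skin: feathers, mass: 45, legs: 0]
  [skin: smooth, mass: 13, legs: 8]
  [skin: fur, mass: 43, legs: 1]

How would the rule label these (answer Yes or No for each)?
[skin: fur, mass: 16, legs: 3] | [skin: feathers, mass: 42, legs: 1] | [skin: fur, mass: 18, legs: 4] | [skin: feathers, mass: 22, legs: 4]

Yes, No, Yes, Yes

A rule that fits every label: mass ≤ 38 AND legs ≤ 6 — true of each 'Yes' example, false of each 'No' one.
[skin: fur, mass: 16, legs: 3] → mass = 16, legs = 3 → Yes.
[skin: feathers, mass: 42, legs: 1] → mass = 42, legs = 1 → No.
[skin: fur, mass: 18, legs: 4] → mass = 18, legs = 4 → Yes.
[skin: feathers, mass: 22, legs: 4] → mass = 22, legs = 4 → Yes.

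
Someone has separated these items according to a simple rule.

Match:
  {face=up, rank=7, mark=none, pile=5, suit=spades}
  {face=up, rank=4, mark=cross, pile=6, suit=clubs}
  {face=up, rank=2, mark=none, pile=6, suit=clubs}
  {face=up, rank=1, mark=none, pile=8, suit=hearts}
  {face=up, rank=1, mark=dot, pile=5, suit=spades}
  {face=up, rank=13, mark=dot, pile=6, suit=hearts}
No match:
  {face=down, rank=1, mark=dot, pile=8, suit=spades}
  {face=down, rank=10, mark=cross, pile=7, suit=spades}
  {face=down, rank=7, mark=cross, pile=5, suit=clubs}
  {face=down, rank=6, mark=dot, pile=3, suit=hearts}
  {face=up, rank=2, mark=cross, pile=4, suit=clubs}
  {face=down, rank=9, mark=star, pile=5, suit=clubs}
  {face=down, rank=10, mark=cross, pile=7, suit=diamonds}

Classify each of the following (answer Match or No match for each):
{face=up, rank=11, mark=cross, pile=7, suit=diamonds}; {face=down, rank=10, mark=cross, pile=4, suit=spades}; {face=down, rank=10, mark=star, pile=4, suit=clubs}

The distinguishing property — face is up AND pile ≥ 5 — holds for all the 'Match' cases and none of the 'No match' cases.
Match: {face=up, rank=11, mark=cross, pile=7, suit=diamonds}, since face is up, pile = 7.
No match: {face=down, rank=10, mark=cross, pile=4, suit=spades}, since face is down, pile = 4.
No match: {face=down, rank=10, mark=star, pile=4, suit=clubs}, since face is down, pile = 4.

Match, No match, No match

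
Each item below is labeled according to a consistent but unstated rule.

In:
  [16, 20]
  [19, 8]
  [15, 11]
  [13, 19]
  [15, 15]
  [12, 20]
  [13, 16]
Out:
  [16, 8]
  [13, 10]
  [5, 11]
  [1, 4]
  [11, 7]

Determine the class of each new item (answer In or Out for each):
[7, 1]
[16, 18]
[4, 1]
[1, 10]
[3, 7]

Out, In, Out, Out, Out

A rule that fits every label: sum ≥ 26 — true of each 'In' example, false of each 'Out' one.
[7, 1]: 7+1 = 8, doesn't match → Out. [16, 18]: 16+18 = 34, fits → In. [4, 1]: 4+1 = 5, doesn't match → Out. [1, 10]: 1+10 = 11, doesn't match → Out. [3, 7]: 3+7 = 10, doesn't match → Out.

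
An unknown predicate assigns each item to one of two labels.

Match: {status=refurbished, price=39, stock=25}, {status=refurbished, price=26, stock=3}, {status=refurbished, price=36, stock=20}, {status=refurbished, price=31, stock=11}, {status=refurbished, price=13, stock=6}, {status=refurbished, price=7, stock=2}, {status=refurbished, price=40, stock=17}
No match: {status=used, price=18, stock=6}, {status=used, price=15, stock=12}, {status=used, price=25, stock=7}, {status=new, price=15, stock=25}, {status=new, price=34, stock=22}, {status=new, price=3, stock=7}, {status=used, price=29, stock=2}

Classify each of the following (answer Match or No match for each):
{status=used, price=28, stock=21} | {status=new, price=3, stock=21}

No match, No match

Checking candidate rules against both groups, what survives is: status is refurbished.
{status=used, price=28, stock=21} — status is used, hence No match. {status=new, price=3, stock=21} — status is new, hence No match.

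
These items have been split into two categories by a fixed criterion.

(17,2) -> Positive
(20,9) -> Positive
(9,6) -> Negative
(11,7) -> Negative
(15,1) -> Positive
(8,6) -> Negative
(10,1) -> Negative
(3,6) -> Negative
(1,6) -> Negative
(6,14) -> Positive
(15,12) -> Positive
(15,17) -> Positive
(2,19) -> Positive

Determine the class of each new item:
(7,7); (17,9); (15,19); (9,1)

One predicate separates the groups cleanly: max ≥ 12.
Negative: (7,7), since max 7. Positive: (17,9), since max 17. Positive: (15,19), since max 19. Negative: (9,1), since max 9.

Negative, Positive, Positive, Negative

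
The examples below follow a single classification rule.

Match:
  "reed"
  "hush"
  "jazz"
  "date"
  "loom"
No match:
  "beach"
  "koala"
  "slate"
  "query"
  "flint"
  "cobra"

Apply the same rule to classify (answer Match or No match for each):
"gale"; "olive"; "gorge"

Every 'Match' example satisfies: even length. None of the 'No match' examples do.
"gale" — length 4, hence Match. "olive" — length 5, hence No match. "gorge" — length 5, hence No match.

Match, No match, No match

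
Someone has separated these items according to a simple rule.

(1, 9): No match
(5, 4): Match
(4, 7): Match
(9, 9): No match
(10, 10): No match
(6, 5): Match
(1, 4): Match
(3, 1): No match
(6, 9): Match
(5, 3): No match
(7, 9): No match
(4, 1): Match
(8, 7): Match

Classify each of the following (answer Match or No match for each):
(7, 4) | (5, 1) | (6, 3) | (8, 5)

Match, No match, Match, Match

Rule: sum is odd. This holds for each 'Match' example and fails for each 'No match' one.
(7, 4) → 7+4 = 11 → Match.
(5, 1) → 5+1 = 6 → No match.
(6, 3) → 6+3 = 9 → Match.
(8, 5) → 8+5 = 13 → Match.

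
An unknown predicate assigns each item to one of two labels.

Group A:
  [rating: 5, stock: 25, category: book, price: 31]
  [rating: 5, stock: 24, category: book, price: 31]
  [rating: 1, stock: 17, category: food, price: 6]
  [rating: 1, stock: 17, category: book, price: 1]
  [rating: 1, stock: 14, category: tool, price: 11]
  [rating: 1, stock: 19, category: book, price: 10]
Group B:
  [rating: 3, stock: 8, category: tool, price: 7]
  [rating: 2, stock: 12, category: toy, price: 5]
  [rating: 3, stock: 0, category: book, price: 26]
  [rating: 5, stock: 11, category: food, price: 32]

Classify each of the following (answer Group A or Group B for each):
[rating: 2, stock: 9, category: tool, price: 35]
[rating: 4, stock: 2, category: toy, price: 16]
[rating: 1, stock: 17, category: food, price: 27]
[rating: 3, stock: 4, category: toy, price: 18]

Group B, Group B, Group A, Group B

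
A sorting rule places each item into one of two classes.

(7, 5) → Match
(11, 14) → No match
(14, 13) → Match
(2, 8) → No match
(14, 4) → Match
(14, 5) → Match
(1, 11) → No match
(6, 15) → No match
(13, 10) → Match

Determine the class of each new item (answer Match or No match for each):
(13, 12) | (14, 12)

Match, Match

A rule that fits every label: first > second — true of each 'Match' example, false of each 'No match' one.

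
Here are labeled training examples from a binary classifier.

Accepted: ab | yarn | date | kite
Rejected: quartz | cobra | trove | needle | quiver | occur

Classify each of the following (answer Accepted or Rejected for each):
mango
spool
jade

The rule appears to be: length ≤ 4.
Rejected: mango, since length 5. Rejected: spool, since length 5. Accepted: jade, since length 4.

Rejected, Rejected, Accepted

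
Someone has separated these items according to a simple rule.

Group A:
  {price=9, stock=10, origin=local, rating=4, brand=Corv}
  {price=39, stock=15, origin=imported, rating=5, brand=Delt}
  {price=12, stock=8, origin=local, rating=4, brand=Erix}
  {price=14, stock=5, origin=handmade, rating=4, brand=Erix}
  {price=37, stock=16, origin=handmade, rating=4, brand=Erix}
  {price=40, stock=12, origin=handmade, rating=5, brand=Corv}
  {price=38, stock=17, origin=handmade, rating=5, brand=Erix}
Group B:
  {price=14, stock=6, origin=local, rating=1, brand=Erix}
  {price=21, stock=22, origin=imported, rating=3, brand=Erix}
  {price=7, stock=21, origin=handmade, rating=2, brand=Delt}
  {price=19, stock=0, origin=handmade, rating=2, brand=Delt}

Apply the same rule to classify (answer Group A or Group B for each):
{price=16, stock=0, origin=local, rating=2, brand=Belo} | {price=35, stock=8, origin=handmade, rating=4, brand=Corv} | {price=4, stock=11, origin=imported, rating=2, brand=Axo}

Group B, Group A, Group B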